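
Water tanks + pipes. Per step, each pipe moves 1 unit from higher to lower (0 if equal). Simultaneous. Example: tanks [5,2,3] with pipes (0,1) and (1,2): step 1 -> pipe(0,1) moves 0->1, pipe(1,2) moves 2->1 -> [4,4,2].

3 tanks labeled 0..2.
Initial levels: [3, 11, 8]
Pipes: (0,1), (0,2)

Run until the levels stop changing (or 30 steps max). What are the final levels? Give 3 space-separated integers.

Answer: 8 7 7

Derivation:
Step 1: flows [1->0,2->0] -> levels [5 10 7]
Step 2: flows [1->0,2->0] -> levels [7 9 6]
Step 3: flows [1->0,0->2] -> levels [7 8 7]
Step 4: flows [1->0,0=2] -> levels [8 7 7]
Step 5: flows [0->1,0->2] -> levels [6 8 8]
Step 6: flows [1->0,2->0] -> levels [8 7 7]
  -> period-2 cycle: step 6 state = step 4 state; never stabilizes
  -> state at step 30: (30-4) mod 2 = 0, same as step 4 -> [8 7 7]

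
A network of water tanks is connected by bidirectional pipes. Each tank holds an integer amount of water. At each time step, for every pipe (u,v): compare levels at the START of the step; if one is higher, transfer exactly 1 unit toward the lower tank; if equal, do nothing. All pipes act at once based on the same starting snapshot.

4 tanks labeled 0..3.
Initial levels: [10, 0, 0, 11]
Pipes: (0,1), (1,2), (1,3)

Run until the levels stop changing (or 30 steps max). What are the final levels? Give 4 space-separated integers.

Answer: 6 4 5 6

Derivation:
Step 1: flows [0->1,1=2,3->1] -> levels [9 2 0 10]
Step 2: flows [0->1,1->2,3->1] -> levels [8 3 1 9]
Step 3: flows [0->1,1->2,3->1] -> levels [7 4 2 8]
Step 4: flows [0->1,1->2,3->1] -> levels [6 5 3 7]
Step 5: flows [0->1,1->2,3->1] -> levels [5 6 4 6]
Step 6: flows [1->0,1->2,1=3] -> levels [6 4 5 6]
Step 7: flows [0->1,2->1,3->1] -> levels [5 7 4 5]
Step 8: flows [1->0,1->2,1->3] -> levels [6 4 5 6]
  -> period-2 cycle: step 8 state = step 6 state; never stabilizes
  -> state at step 30: (30-6) mod 2 = 0, same as step 6 -> [6 4 5 6]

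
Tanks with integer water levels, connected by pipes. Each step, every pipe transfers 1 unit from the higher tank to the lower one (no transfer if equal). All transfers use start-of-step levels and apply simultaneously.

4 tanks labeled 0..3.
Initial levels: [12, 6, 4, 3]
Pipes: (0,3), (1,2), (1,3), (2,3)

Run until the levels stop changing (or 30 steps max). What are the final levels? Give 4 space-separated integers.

Answer: 8 6 6 5

Derivation:
Step 1: flows [0->3,1->2,1->3,2->3] -> levels [11 4 4 6]
Step 2: flows [0->3,1=2,3->1,3->2] -> levels [10 5 5 5]
Step 3: flows [0->3,1=2,1=3,2=3] -> levels [9 5 5 6]
Step 4: flows [0->3,1=2,3->1,3->2] -> levels [8 6 6 5]
Step 5: flows [0->3,1=2,1->3,2->3] -> levels [7 5 5 8]
Step 6: flows [3->0,1=2,3->1,3->2] -> levels [8 6 6 5]
  -> period-2 cycle: step 6 state = step 4 state; never stabilizes
  -> state at step 30: (30-4) mod 2 = 0, same as step 4 -> [8 6 6 5]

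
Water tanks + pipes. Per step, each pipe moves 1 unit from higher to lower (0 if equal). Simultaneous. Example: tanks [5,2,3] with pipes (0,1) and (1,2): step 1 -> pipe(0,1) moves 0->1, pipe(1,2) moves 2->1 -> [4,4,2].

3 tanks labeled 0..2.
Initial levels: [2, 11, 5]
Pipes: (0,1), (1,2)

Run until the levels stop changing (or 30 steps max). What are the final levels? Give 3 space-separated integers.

Step 1: flows [1->0,1->2] -> levels [3 9 6]
Step 2: flows [1->0,1->2] -> levels [4 7 7]
Step 3: flows [1->0,1=2] -> levels [5 6 7]
Step 4: flows [1->0,2->1] -> levels [6 6 6]
Step 5: flows [0=1,1=2] -> levels [6 6 6]
  -> stable (no change)

Answer: 6 6 6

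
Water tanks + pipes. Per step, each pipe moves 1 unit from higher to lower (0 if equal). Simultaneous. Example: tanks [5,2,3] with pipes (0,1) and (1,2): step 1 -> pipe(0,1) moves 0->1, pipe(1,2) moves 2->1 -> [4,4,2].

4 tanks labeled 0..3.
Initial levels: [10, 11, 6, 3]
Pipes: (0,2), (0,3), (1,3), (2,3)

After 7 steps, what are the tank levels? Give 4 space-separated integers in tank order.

Step 1: flows [0->2,0->3,1->3,2->3] -> levels [8 10 6 6]
Step 2: flows [0->2,0->3,1->3,2=3] -> levels [6 9 7 8]
Step 3: flows [2->0,3->0,1->3,3->2] -> levels [8 8 7 7]
Step 4: flows [0->2,0->3,1->3,2=3] -> levels [6 7 8 9]
Step 5: flows [2->0,3->0,3->1,3->2] -> levels [8 8 8 6]
Step 6: flows [0=2,0->3,1->3,2->3] -> levels [7 7 7 9]
Step 7: flows [0=2,3->0,3->1,3->2] -> levels [8 8 8 6]

Answer: 8 8 8 6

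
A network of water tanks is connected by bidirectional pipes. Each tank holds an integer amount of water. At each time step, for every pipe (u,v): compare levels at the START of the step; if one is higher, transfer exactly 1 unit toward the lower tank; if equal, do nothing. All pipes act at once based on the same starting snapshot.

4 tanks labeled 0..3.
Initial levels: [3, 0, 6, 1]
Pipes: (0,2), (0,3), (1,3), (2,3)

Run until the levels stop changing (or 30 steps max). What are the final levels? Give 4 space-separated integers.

Step 1: flows [2->0,0->3,3->1,2->3] -> levels [3 1 4 2]
Step 2: flows [2->0,0->3,3->1,2->3] -> levels [3 2 2 3]
Step 3: flows [0->2,0=3,3->1,3->2] -> levels [2 3 4 1]
Step 4: flows [2->0,0->3,1->3,2->3] -> levels [2 2 2 4]
Step 5: flows [0=2,3->0,3->1,3->2] -> levels [3 3 3 1]
Step 6: flows [0=2,0->3,1->3,2->3] -> levels [2 2 2 4]
  -> period-2 cycle: step 6 state = step 4 state; never stabilizes
  -> state at step 30: (30-4) mod 2 = 0, same as step 4 -> [2 2 2 4]

Answer: 2 2 2 4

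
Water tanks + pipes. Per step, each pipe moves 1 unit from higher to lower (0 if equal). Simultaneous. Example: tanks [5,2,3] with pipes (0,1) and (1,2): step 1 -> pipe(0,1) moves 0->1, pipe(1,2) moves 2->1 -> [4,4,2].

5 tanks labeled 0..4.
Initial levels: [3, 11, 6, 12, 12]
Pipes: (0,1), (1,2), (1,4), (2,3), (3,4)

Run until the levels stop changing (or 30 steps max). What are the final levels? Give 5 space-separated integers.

Answer: 9 7 10 8 10

Derivation:
Step 1: flows [1->0,1->2,4->1,3->2,3=4] -> levels [4 10 8 11 11]
Step 2: flows [1->0,1->2,4->1,3->2,3=4] -> levels [5 9 10 10 10]
Step 3: flows [1->0,2->1,4->1,2=3,3=4] -> levels [6 10 9 10 9]
Step 4: flows [1->0,1->2,1->4,3->2,3->4] -> levels [7 7 11 8 11]
Step 5: flows [0=1,2->1,4->1,2->3,4->3] -> levels [7 9 9 10 9]
Step 6: flows [1->0,1=2,1=4,3->2,3->4] -> levels [8 8 10 8 10]
Step 7: flows [0=1,2->1,4->1,2->3,4->3] -> levels [8 10 8 10 8]
Step 8: flows [1->0,1->2,1->4,3->2,3->4] -> levels [9 7 10 8 10]
Step 9: flows [0->1,2->1,4->1,2->3,4->3] -> levels [8 10 8 10 8]
  -> period-2 cycle: step 9 state = step 7 state; never stabilizes
  -> state at step 30: (30-7) mod 2 = 1, same as step 8 -> [9 7 10 8 10]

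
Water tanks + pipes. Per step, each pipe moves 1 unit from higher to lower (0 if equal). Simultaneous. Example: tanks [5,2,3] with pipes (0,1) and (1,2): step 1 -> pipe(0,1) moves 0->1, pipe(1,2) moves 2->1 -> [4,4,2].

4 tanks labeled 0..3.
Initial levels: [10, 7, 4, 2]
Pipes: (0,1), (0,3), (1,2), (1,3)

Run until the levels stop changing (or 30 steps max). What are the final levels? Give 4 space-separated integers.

Step 1: flows [0->1,0->3,1->2,1->3] -> levels [8 6 5 4]
Step 2: flows [0->1,0->3,1->2,1->3] -> levels [6 5 6 6]
Step 3: flows [0->1,0=3,2->1,3->1] -> levels [5 8 5 5]
Step 4: flows [1->0,0=3,1->2,1->3] -> levels [6 5 6 6]
  -> period-2 cycle: step 4 state = step 2 state; never stabilizes
  -> state at step 30: (30-2) mod 2 = 0, same as step 2 -> [6 5 6 6]

Answer: 6 5 6 6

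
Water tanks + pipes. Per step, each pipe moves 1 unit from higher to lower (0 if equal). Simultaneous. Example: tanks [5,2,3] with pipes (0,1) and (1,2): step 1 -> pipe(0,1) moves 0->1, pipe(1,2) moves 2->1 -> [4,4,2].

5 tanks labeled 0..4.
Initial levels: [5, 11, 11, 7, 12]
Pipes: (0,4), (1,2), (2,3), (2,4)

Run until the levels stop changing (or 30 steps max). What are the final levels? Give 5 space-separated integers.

Answer: 8 11 8 10 9

Derivation:
Step 1: flows [4->0,1=2,2->3,4->2] -> levels [6 11 11 8 10]
Step 2: flows [4->0,1=2,2->3,2->4] -> levels [7 11 9 9 10]
Step 3: flows [4->0,1->2,2=3,4->2] -> levels [8 10 11 9 8]
Step 4: flows [0=4,2->1,2->3,2->4] -> levels [8 11 8 10 9]
Step 5: flows [4->0,1->2,3->2,4->2] -> levels [9 10 11 9 7]
Step 6: flows [0->4,2->1,2->3,2->4] -> levels [8 11 8 10 9]
  -> period-2 cycle: step 6 state = step 4 state; never stabilizes
  -> state at step 30: (30-4) mod 2 = 0, same as step 4 -> [8 11 8 10 9]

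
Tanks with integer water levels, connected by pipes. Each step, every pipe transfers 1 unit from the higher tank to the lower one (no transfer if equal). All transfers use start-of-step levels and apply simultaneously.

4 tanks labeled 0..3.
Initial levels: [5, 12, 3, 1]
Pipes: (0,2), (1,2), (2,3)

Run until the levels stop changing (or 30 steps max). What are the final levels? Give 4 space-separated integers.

Answer: 4 6 7 4

Derivation:
Step 1: flows [0->2,1->2,2->3] -> levels [4 11 4 2]
Step 2: flows [0=2,1->2,2->3] -> levels [4 10 4 3]
Step 3: flows [0=2,1->2,2->3] -> levels [4 9 4 4]
Step 4: flows [0=2,1->2,2=3] -> levels [4 8 5 4]
Step 5: flows [2->0,1->2,2->3] -> levels [5 7 4 5]
Step 6: flows [0->2,1->2,3->2] -> levels [4 6 7 4]
Step 7: flows [2->0,2->1,2->3] -> levels [5 7 4 5]
  -> period-2 cycle: step 7 state = step 5 state; never stabilizes
  -> state at step 30: (30-5) mod 2 = 1, same as step 6 -> [4 6 7 4]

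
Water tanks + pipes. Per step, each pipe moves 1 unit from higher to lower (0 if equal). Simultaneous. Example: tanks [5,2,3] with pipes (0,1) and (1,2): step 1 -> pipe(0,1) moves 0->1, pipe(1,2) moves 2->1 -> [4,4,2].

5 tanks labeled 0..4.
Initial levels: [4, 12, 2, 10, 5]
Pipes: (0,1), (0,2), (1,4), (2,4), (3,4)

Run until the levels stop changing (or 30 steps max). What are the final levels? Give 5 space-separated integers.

Step 1: flows [1->0,0->2,1->4,4->2,3->4] -> levels [4 10 4 9 6]
Step 2: flows [1->0,0=2,1->4,4->2,3->4] -> levels [5 8 5 8 7]
Step 3: flows [1->0,0=2,1->4,4->2,3->4] -> levels [6 6 6 7 8]
Step 4: flows [0=1,0=2,4->1,4->2,4->3] -> levels [6 7 7 8 5]
Step 5: flows [1->0,2->0,1->4,2->4,3->4] -> levels [8 5 5 7 8]
Step 6: flows [0->1,0->2,4->1,4->2,4->3] -> levels [6 7 7 8 5]
  -> period-2 cycle: step 6 state = step 4 state; never stabilizes
  -> state at step 30: (30-4) mod 2 = 0, same as step 4 -> [6 7 7 8 5]

Answer: 6 7 7 8 5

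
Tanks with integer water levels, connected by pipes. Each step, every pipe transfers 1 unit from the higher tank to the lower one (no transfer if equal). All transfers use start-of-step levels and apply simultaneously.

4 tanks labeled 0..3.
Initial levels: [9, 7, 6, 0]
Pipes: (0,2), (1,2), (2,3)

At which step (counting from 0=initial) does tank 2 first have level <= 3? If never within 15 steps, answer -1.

Answer: -1

Derivation:
Step 1: flows [0->2,1->2,2->3] -> levels [8 6 7 1]
Step 2: flows [0->2,2->1,2->3] -> levels [7 7 6 2]
Step 3: flows [0->2,1->2,2->3] -> levels [6 6 7 3]
Step 4: flows [2->0,2->1,2->3] -> levels [7 7 4 4]
Step 5: flows [0->2,1->2,2=3] -> levels [6 6 6 4]
Step 6: flows [0=2,1=2,2->3] -> levels [6 6 5 5]
Step 7: flows [0->2,1->2,2=3] -> levels [5 5 7 5]
Step 8: flows [2->0,2->1,2->3] -> levels [6 6 4 6]
Step 9: flows [0->2,1->2,3->2] -> levels [5 5 7 5]
  -> period-2 cycle (repeats step 7); tank 2 never drops to <=3
Tank 2 never reaches <=3 within 15 steps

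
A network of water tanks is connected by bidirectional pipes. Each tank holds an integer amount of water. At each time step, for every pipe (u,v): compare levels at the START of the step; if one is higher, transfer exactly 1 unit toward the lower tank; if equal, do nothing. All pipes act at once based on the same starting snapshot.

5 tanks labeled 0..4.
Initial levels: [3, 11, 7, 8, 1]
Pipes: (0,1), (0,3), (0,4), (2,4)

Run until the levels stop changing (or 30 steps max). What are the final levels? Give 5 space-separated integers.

Step 1: flows [1->0,3->0,0->4,2->4] -> levels [4 10 6 7 3]
Step 2: flows [1->0,3->0,0->4,2->4] -> levels [5 9 5 6 5]
Step 3: flows [1->0,3->0,0=4,2=4] -> levels [7 8 5 5 5]
Step 4: flows [1->0,0->3,0->4,2=4] -> levels [6 7 5 6 6]
Step 5: flows [1->0,0=3,0=4,4->2] -> levels [7 6 6 6 5]
Step 6: flows [0->1,0->3,0->4,2->4] -> levels [4 7 5 7 7]
Step 7: flows [1->0,3->0,4->0,4->2] -> levels [7 6 6 6 5]
  -> period-2 cycle: step 7 state = step 5 state; never stabilizes
  -> state at step 30: (30-5) mod 2 = 1, same as step 6 -> [4 7 5 7 7]

Answer: 4 7 5 7 7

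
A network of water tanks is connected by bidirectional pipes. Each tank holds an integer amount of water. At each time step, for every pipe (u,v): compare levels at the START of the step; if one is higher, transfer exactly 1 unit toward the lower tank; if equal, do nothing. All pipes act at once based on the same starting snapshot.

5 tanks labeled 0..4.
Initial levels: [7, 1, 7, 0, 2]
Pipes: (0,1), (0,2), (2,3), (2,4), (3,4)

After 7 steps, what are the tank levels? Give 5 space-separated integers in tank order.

Answer: 4 3 2 4 4

Derivation:
Step 1: flows [0->1,0=2,2->3,2->4,4->3] -> levels [6 2 5 2 2]
Step 2: flows [0->1,0->2,2->3,2->4,3=4] -> levels [4 3 4 3 3]
Step 3: flows [0->1,0=2,2->3,2->4,3=4] -> levels [3 4 2 4 4]
Step 4: flows [1->0,0->2,3->2,4->2,3=4] -> levels [3 3 5 3 3]
Step 5: flows [0=1,2->0,2->3,2->4,3=4] -> levels [4 3 2 4 4]
Step 6: flows [0->1,0->2,3->2,4->2,3=4] -> levels [2 4 5 3 3]
Step 7: flows [1->0,2->0,2->3,2->4,3=4] -> levels [4 3 2 4 4]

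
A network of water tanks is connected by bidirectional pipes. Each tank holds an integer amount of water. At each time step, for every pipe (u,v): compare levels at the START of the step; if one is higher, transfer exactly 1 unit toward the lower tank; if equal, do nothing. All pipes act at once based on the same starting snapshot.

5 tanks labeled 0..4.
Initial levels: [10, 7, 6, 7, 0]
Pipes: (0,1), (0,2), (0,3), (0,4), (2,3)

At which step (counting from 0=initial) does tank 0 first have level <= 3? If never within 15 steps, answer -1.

Answer: -1

Derivation:
Step 1: flows [0->1,0->2,0->3,0->4,3->2] -> levels [6 8 8 7 1]
Step 2: flows [1->0,2->0,3->0,0->4,2->3] -> levels [8 7 6 7 2]
Step 3: flows [0->1,0->2,0->3,0->4,3->2] -> levels [4 8 8 7 3]
Step 4: flows [1->0,2->0,3->0,0->4,2->3] -> levels [6 7 6 7 4]
Step 5: flows [1->0,0=2,3->0,0->4,3->2] -> levels [7 6 7 5 5]
Step 6: flows [0->1,0=2,0->3,0->4,2->3] -> levels [4 7 6 7 6]
Step 7: flows [1->0,2->0,3->0,4->0,3->2] -> levels [8 6 6 5 5]
Step 8: flows [0->1,0->2,0->3,0->4,2->3] -> levels [4 7 6 7 6]
  -> period-2 cycle (repeats step 6); tank 0 never drops to <=3
Tank 0 never reaches <=3 within 15 steps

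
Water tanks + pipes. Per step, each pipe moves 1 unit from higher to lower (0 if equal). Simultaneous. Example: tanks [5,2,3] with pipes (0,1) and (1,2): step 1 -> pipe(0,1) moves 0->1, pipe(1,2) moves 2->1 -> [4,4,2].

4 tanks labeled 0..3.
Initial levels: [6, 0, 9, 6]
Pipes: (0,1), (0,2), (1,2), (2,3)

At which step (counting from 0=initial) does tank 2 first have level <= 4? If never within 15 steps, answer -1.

Step 1: flows [0->1,2->0,2->1,2->3] -> levels [6 2 6 7]
Step 2: flows [0->1,0=2,2->1,3->2] -> levels [5 4 6 6]
Step 3: flows [0->1,2->0,2->1,2=3] -> levels [5 6 4 6]
Tank 2 first reaches <=4 at step 3

Answer: 3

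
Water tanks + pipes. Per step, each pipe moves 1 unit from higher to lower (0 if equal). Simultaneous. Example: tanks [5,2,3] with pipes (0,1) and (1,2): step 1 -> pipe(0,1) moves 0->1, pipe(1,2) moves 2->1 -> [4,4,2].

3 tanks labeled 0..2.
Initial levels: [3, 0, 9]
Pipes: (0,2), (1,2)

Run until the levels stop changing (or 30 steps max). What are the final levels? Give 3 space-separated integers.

Step 1: flows [2->0,2->1] -> levels [4 1 7]
Step 2: flows [2->0,2->1] -> levels [5 2 5]
Step 3: flows [0=2,2->1] -> levels [5 3 4]
Step 4: flows [0->2,2->1] -> levels [4 4 4]
Step 5: flows [0=2,1=2] -> levels [4 4 4]
  -> stable (no change)

Answer: 4 4 4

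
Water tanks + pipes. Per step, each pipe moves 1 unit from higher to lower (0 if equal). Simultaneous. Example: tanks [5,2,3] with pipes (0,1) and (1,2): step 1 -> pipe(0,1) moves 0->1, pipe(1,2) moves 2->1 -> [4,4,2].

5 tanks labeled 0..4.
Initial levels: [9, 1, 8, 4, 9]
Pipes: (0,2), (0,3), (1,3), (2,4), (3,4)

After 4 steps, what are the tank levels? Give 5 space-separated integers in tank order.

Answer: 6 5 8 6 6

Derivation:
Step 1: flows [0->2,0->3,3->1,4->2,4->3] -> levels [7 2 10 5 7]
Step 2: flows [2->0,0->3,3->1,2->4,4->3] -> levels [7 3 8 6 7]
Step 3: flows [2->0,0->3,3->1,2->4,4->3] -> levels [7 4 6 7 7]
Step 4: flows [0->2,0=3,3->1,4->2,3=4] -> levels [6 5 8 6 6]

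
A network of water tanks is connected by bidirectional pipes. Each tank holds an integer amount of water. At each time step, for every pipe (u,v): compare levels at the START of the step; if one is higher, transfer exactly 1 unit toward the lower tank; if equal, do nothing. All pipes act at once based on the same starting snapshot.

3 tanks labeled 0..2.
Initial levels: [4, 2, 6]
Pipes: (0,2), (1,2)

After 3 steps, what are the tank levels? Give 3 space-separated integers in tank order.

Step 1: flows [2->0,2->1] -> levels [5 3 4]
Step 2: flows [0->2,2->1] -> levels [4 4 4]
Step 3: flows [0=2,1=2] -> levels [4 4 4]

Answer: 4 4 4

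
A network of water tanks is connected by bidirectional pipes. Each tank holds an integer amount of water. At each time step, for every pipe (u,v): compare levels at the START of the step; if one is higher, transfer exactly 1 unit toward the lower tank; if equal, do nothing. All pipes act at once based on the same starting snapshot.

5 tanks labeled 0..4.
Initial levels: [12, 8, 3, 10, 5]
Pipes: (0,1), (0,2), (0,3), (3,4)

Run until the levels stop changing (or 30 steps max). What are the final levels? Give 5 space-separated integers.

Answer: 9 7 7 7 8

Derivation:
Step 1: flows [0->1,0->2,0->3,3->4] -> levels [9 9 4 10 6]
Step 2: flows [0=1,0->2,3->0,3->4] -> levels [9 9 5 8 7]
Step 3: flows [0=1,0->2,0->3,3->4] -> levels [7 9 6 8 8]
Step 4: flows [1->0,0->2,3->0,3=4] -> levels [8 8 7 7 8]
Step 5: flows [0=1,0->2,0->3,4->3] -> levels [6 8 8 9 7]
Step 6: flows [1->0,2->0,3->0,3->4] -> levels [9 7 7 7 8]
Step 7: flows [0->1,0->2,0->3,4->3] -> levels [6 8 8 9 7]
  -> period-2 cycle: step 7 state = step 5 state; never stabilizes
  -> state at step 30: (30-5) mod 2 = 1, same as step 6 -> [9 7 7 7 8]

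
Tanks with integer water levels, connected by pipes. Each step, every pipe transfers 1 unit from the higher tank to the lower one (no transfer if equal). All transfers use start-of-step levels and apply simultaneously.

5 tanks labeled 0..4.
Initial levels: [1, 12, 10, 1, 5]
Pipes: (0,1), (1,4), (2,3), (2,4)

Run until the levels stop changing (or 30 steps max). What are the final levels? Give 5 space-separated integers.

Step 1: flows [1->0,1->4,2->3,2->4] -> levels [2 10 8 2 7]
Step 2: flows [1->0,1->4,2->3,2->4] -> levels [3 8 6 3 9]
Step 3: flows [1->0,4->1,2->3,4->2] -> levels [4 8 6 4 7]
Step 4: flows [1->0,1->4,2->3,4->2] -> levels [5 6 6 5 7]
Step 5: flows [1->0,4->1,2->3,4->2] -> levels [6 6 6 6 5]
Step 6: flows [0=1,1->4,2=3,2->4] -> levels [6 5 5 6 7]
Step 7: flows [0->1,4->1,3->2,4->2] -> levels [5 7 7 5 5]
Step 8: flows [1->0,1->4,2->3,2->4] -> levels [6 5 5 6 7]
  -> period-2 cycle: step 8 state = step 6 state; never stabilizes
  -> state at step 30: (30-6) mod 2 = 0, same as step 6 -> [6 5 5 6 7]

Answer: 6 5 5 6 7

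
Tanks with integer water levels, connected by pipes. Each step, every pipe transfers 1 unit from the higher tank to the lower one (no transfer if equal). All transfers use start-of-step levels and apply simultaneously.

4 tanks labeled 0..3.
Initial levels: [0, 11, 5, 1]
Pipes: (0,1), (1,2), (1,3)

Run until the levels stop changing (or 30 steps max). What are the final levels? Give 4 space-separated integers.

Answer: 5 2 5 5

Derivation:
Step 1: flows [1->0,1->2,1->3] -> levels [1 8 6 2]
Step 2: flows [1->0,1->2,1->3] -> levels [2 5 7 3]
Step 3: flows [1->0,2->1,1->3] -> levels [3 4 6 4]
Step 4: flows [1->0,2->1,1=3] -> levels [4 4 5 4]
Step 5: flows [0=1,2->1,1=3] -> levels [4 5 4 4]
Step 6: flows [1->0,1->2,1->3] -> levels [5 2 5 5]
Step 7: flows [0->1,2->1,3->1] -> levels [4 5 4 4]
  -> period-2 cycle: step 7 state = step 5 state; never stabilizes
  -> state at step 30: (30-5) mod 2 = 1, same as step 6 -> [5 2 5 5]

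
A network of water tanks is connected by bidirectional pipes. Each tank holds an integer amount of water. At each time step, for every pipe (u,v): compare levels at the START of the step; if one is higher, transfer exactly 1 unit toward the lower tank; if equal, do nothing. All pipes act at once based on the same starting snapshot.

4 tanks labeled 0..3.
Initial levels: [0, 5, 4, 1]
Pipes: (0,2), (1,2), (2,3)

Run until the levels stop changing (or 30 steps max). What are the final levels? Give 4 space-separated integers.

Answer: 3 3 1 3

Derivation:
Step 1: flows [2->0,1->2,2->3] -> levels [1 4 3 2]
Step 2: flows [2->0,1->2,2->3] -> levels [2 3 2 3]
Step 3: flows [0=2,1->2,3->2] -> levels [2 2 4 2]
Step 4: flows [2->0,2->1,2->3] -> levels [3 3 1 3]
Step 5: flows [0->2,1->2,3->2] -> levels [2 2 4 2]
  -> period-2 cycle: step 5 state = step 3 state; never stabilizes
  -> state at step 30: (30-3) mod 2 = 1, same as step 4 -> [3 3 1 3]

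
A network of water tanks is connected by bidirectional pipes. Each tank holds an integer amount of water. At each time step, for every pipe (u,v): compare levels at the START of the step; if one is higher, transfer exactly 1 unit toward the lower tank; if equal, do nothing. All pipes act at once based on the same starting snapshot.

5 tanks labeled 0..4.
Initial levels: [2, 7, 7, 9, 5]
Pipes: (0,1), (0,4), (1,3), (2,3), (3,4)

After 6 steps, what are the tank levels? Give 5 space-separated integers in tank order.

Step 1: flows [1->0,4->0,3->1,3->2,3->4] -> levels [4 7 8 6 5]
Step 2: flows [1->0,4->0,1->3,2->3,3->4] -> levels [6 5 7 7 5]
Step 3: flows [0->1,0->4,3->1,2=3,3->4] -> levels [4 7 7 5 7]
Step 4: flows [1->0,4->0,1->3,2->3,4->3] -> levels [6 5 6 8 5]
Step 5: flows [0->1,0->4,3->1,3->2,3->4] -> levels [4 7 7 5 7]
  -> period-2 cycle: step 5 state = step 3 state
  -> state at step 6: (6-3) mod 2 = 1, same as step 4 -> [6 5 6 8 5]

Answer: 6 5 6 8 5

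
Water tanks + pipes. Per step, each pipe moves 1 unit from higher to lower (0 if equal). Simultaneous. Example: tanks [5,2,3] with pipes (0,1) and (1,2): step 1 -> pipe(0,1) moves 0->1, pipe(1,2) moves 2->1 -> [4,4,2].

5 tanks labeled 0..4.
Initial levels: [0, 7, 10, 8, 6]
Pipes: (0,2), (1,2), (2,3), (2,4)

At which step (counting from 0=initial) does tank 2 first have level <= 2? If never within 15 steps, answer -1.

Answer: -1

Derivation:
Step 1: flows [2->0,2->1,2->3,2->4] -> levels [1 8 6 9 7]
Step 2: flows [2->0,1->2,3->2,4->2] -> levels [2 7 8 8 6]
Step 3: flows [2->0,2->1,2=3,2->4] -> levels [3 8 5 8 7]
Step 4: flows [2->0,1->2,3->2,4->2] -> levels [4 7 7 7 6]
Step 5: flows [2->0,1=2,2=3,2->4] -> levels [5 7 5 7 7]
Step 6: flows [0=2,1->2,3->2,4->2] -> levels [5 6 8 6 6]
Step 7: flows [2->0,2->1,2->3,2->4] -> levels [6 7 4 7 7]
Step 8: flows [0->2,1->2,3->2,4->2] -> levels [5 6 8 6 6]
  -> period-2 cycle (repeats step 6); tank 2 never drops to <=2
Tank 2 never reaches <=2 within 15 steps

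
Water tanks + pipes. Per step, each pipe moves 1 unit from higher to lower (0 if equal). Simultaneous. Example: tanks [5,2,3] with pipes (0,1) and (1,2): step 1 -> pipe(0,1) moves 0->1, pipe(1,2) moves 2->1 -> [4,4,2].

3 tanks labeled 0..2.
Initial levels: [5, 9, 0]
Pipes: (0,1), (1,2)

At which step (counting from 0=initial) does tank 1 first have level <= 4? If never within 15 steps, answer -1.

Step 1: flows [1->0,1->2] -> levels [6 7 1]
Step 2: flows [1->0,1->2] -> levels [7 5 2]
Step 3: flows [0->1,1->2] -> levels [6 5 3]
Step 4: flows [0->1,1->2] -> levels [5 5 4]
Step 5: flows [0=1,1->2] -> levels [5 4 5]
Tank 1 first reaches <=4 at step 5

Answer: 5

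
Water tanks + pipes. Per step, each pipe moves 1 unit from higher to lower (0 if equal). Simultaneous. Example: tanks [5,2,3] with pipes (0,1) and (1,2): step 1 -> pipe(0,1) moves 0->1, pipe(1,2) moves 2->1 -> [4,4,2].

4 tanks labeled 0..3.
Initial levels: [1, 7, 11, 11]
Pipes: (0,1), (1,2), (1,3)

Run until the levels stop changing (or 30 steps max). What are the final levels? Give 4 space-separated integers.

Step 1: flows [1->0,2->1,3->1] -> levels [2 8 10 10]
Step 2: flows [1->0,2->1,3->1] -> levels [3 9 9 9]
Step 3: flows [1->0,1=2,1=3] -> levels [4 8 9 9]
Step 4: flows [1->0,2->1,3->1] -> levels [5 9 8 8]
Step 5: flows [1->0,1->2,1->3] -> levels [6 6 9 9]
Step 6: flows [0=1,2->1,3->1] -> levels [6 8 8 8]
Step 7: flows [1->0,1=2,1=3] -> levels [7 7 8 8]
Step 8: flows [0=1,2->1,3->1] -> levels [7 9 7 7]
Step 9: flows [1->0,1->2,1->3] -> levels [8 6 8 8]
Step 10: flows [0->1,2->1,3->1] -> levels [7 9 7 7]
  -> period-2 cycle: step 10 state = step 8 state; never stabilizes
  -> state at step 30: (30-8) mod 2 = 0, same as step 8 -> [7 9 7 7]

Answer: 7 9 7 7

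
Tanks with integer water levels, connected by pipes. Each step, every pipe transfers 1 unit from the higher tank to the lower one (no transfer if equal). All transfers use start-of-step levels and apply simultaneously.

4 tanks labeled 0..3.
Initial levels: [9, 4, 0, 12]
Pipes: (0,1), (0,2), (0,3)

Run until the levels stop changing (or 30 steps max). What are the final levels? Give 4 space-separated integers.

Step 1: flows [0->1,0->2,3->0] -> levels [8 5 1 11]
Step 2: flows [0->1,0->2,3->0] -> levels [7 6 2 10]
Step 3: flows [0->1,0->2,3->0] -> levels [6 7 3 9]
Step 4: flows [1->0,0->2,3->0] -> levels [7 6 4 8]
Step 5: flows [0->1,0->2,3->0] -> levels [6 7 5 7]
Step 6: flows [1->0,0->2,3->0] -> levels [7 6 6 6]
Step 7: flows [0->1,0->2,0->3] -> levels [4 7 7 7]
Step 8: flows [1->0,2->0,3->0] -> levels [7 6 6 6]
  -> period-2 cycle: step 8 state = step 6 state; never stabilizes
  -> state at step 30: (30-6) mod 2 = 0, same as step 6 -> [7 6 6 6]

Answer: 7 6 6 6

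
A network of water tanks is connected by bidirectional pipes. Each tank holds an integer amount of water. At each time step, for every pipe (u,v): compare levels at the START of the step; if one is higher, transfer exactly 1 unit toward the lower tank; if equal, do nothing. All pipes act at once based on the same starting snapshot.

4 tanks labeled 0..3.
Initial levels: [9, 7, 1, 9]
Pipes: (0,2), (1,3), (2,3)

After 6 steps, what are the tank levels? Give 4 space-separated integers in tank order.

Answer: 7 6 5 8

Derivation:
Step 1: flows [0->2,3->1,3->2] -> levels [8 8 3 7]
Step 2: flows [0->2,1->3,3->2] -> levels [7 7 5 7]
Step 3: flows [0->2,1=3,3->2] -> levels [6 7 7 6]
Step 4: flows [2->0,1->3,2->3] -> levels [7 6 5 8]
Step 5: flows [0->2,3->1,3->2] -> levels [6 7 7 6]
  -> period-2 cycle: step 5 state = step 3 state
  -> state at step 6: (6-3) mod 2 = 1, same as step 4 -> [7 6 5 8]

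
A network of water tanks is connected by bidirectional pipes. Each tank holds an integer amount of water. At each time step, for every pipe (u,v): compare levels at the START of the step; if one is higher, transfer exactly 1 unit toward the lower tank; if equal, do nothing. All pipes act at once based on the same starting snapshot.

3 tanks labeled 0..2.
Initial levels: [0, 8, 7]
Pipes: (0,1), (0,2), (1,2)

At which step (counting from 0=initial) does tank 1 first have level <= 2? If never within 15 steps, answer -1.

Answer: -1

Derivation:
Step 1: flows [1->0,2->0,1->2] -> levels [2 6 7]
Step 2: flows [1->0,2->0,2->1] -> levels [4 6 5]
Step 3: flows [1->0,2->0,1->2] -> levels [6 4 5]
Step 4: flows [0->1,0->2,2->1] -> levels [4 6 5]
  -> period-2 cycle (repeats step 2); tank 1 never drops to <=2
Tank 1 never reaches <=2 within 15 steps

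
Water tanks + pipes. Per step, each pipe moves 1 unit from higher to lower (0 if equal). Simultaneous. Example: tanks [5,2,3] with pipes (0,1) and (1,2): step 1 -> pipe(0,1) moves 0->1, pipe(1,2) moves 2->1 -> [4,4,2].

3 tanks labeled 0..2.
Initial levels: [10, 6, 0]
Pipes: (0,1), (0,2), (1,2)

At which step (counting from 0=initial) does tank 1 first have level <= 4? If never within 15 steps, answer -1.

Answer: -1

Derivation:
Step 1: flows [0->1,0->2,1->2] -> levels [8 6 2]
Step 2: flows [0->1,0->2,1->2] -> levels [6 6 4]
Step 3: flows [0=1,0->2,1->2] -> levels [5 5 6]
Step 4: flows [0=1,2->0,2->1] -> levels [6 6 4]
  -> period-2 cycle (repeats step 2); tank 1 never drops to <=4
Tank 1 never reaches <=4 within 15 steps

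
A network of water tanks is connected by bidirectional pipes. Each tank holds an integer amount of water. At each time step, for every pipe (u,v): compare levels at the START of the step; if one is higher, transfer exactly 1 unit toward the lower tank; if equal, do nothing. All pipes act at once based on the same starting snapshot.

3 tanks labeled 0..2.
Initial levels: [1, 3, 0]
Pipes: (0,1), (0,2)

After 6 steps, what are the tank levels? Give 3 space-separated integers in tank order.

Step 1: flows [1->0,0->2] -> levels [1 2 1]
Step 2: flows [1->0,0=2] -> levels [2 1 1]
Step 3: flows [0->1,0->2] -> levels [0 2 2]
Step 4: flows [1->0,2->0] -> levels [2 1 1]
  -> period-2 cycle: step 4 state = step 2 state
  -> state at step 6: (6-2) mod 2 = 0, same as step 2 -> [2 1 1]

Answer: 2 1 1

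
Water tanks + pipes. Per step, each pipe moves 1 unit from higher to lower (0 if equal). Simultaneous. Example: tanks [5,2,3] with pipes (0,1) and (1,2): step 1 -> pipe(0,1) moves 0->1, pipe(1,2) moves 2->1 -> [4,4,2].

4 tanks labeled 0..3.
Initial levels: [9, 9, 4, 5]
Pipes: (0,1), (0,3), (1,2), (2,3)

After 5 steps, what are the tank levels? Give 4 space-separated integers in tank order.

Answer: 7 6 8 6

Derivation:
Step 1: flows [0=1,0->3,1->2,3->2] -> levels [8 8 6 5]
Step 2: flows [0=1,0->3,1->2,2->3] -> levels [7 7 6 7]
Step 3: flows [0=1,0=3,1->2,3->2] -> levels [7 6 8 6]
Step 4: flows [0->1,0->3,2->1,2->3] -> levels [5 8 6 8]
Step 5: flows [1->0,3->0,1->2,3->2] -> levels [7 6 8 6]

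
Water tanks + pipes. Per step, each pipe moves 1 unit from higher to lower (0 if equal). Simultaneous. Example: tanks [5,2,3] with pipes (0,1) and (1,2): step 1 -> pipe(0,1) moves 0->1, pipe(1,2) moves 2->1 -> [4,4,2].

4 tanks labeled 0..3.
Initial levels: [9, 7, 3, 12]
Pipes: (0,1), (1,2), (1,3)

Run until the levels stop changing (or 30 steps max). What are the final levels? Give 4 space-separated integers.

Answer: 7 10 7 7

Derivation:
Step 1: flows [0->1,1->2,3->1] -> levels [8 8 4 11]
Step 2: flows [0=1,1->2,3->1] -> levels [8 8 5 10]
Step 3: flows [0=1,1->2,3->1] -> levels [8 8 6 9]
Step 4: flows [0=1,1->2,3->1] -> levels [8 8 7 8]
Step 5: flows [0=1,1->2,1=3] -> levels [8 7 8 8]
Step 6: flows [0->1,2->1,3->1] -> levels [7 10 7 7]
Step 7: flows [1->0,1->2,1->3] -> levels [8 7 8 8]
  -> period-2 cycle: step 7 state = step 5 state; never stabilizes
  -> state at step 30: (30-5) mod 2 = 1, same as step 6 -> [7 10 7 7]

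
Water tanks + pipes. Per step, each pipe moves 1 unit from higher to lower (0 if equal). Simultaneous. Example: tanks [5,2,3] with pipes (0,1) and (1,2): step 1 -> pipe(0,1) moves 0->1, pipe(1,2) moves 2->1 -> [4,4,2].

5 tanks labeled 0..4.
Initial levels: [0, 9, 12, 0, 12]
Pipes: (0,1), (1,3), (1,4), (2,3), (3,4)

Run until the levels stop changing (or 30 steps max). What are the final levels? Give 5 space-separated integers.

Answer: 6 5 7 7 8

Derivation:
Step 1: flows [1->0,1->3,4->1,2->3,4->3] -> levels [1 8 11 3 10]
Step 2: flows [1->0,1->3,4->1,2->3,4->3] -> levels [2 7 10 6 8]
Step 3: flows [1->0,1->3,4->1,2->3,4->3] -> levels [3 6 9 9 6]
Step 4: flows [1->0,3->1,1=4,2=3,3->4] -> levels [4 6 9 7 7]
Step 5: flows [1->0,3->1,4->1,2->3,3=4] -> levels [5 7 8 7 6]
Step 6: flows [1->0,1=3,1->4,2->3,3->4] -> levels [6 5 7 7 8]
Step 7: flows [0->1,3->1,4->1,2=3,4->3] -> levels [5 8 7 7 6]
Step 8: flows [1->0,1->3,1->4,2=3,3->4] -> levels [6 5 7 7 8]
  -> period-2 cycle: step 8 state = step 6 state; never stabilizes
  -> state at step 30: (30-6) mod 2 = 0, same as step 6 -> [6 5 7 7 8]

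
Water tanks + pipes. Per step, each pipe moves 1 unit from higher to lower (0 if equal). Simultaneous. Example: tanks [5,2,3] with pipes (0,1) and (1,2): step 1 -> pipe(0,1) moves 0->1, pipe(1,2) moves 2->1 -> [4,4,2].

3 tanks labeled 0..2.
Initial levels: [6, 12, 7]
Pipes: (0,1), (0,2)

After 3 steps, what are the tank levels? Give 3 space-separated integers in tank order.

Answer: 8 9 8

Derivation:
Step 1: flows [1->0,2->0] -> levels [8 11 6]
Step 2: flows [1->0,0->2] -> levels [8 10 7]
Step 3: flows [1->0,0->2] -> levels [8 9 8]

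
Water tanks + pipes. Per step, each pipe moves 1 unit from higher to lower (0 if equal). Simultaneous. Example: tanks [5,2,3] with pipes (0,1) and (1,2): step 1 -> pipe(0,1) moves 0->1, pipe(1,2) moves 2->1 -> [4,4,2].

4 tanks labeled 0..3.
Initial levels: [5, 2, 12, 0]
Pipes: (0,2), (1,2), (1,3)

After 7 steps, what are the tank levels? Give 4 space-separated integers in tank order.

Answer: 5 5 5 4

Derivation:
Step 1: flows [2->0,2->1,1->3] -> levels [6 2 10 1]
Step 2: flows [2->0,2->1,1->3] -> levels [7 2 8 2]
Step 3: flows [2->0,2->1,1=3] -> levels [8 3 6 2]
Step 4: flows [0->2,2->1,1->3] -> levels [7 3 6 3]
Step 5: flows [0->2,2->1,1=3] -> levels [6 4 6 3]
Step 6: flows [0=2,2->1,1->3] -> levels [6 4 5 4]
Step 7: flows [0->2,2->1,1=3] -> levels [5 5 5 4]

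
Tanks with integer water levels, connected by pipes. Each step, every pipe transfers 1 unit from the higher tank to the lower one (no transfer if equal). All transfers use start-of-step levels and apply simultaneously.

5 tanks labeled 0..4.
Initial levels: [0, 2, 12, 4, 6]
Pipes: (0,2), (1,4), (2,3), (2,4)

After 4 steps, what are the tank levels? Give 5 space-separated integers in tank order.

Answer: 4 5 5 5 5

Derivation:
Step 1: flows [2->0,4->1,2->3,2->4] -> levels [1 3 9 5 6]
Step 2: flows [2->0,4->1,2->3,2->4] -> levels [2 4 6 6 6]
Step 3: flows [2->0,4->1,2=3,2=4] -> levels [3 5 5 6 5]
Step 4: flows [2->0,1=4,3->2,2=4] -> levels [4 5 5 5 5]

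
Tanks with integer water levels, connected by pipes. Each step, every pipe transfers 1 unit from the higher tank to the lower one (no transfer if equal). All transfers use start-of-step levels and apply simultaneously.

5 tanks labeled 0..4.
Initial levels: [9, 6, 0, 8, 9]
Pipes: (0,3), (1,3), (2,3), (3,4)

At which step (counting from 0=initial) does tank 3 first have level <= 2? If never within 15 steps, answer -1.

Step 1: flows [0->3,3->1,3->2,4->3] -> levels [8 7 1 8 8]
Step 2: flows [0=3,3->1,3->2,3=4] -> levels [8 8 2 6 8]
Step 3: flows [0->3,1->3,3->2,4->3] -> levels [7 7 3 8 7]
Step 4: flows [3->0,3->1,3->2,3->4] -> levels [8 8 4 4 8]
Step 5: flows [0->3,1->3,2=3,4->3] -> levels [7 7 4 7 7]
Step 6: flows [0=3,1=3,3->2,3=4] -> levels [7 7 5 6 7]
Step 7: flows [0->3,1->3,3->2,4->3] -> levels [6 6 6 8 6]
Step 8: flows [3->0,3->1,3->2,3->4] -> levels [7 7 7 4 7]
Step 9: flows [0->3,1->3,2->3,4->3] -> levels [6 6 6 8 6]
  -> period-2 cycle (repeats step 7); tank 3 never drops to <=2
Tank 3 never reaches <=2 within 15 steps

Answer: -1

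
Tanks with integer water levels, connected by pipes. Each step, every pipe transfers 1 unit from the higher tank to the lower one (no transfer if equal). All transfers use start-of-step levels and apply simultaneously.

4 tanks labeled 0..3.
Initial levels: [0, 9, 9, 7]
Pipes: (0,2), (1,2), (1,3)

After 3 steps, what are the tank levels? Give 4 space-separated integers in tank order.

Step 1: flows [2->0,1=2,1->3] -> levels [1 8 8 8]
Step 2: flows [2->0,1=2,1=3] -> levels [2 8 7 8]
Step 3: flows [2->0,1->2,1=3] -> levels [3 7 7 8]

Answer: 3 7 7 8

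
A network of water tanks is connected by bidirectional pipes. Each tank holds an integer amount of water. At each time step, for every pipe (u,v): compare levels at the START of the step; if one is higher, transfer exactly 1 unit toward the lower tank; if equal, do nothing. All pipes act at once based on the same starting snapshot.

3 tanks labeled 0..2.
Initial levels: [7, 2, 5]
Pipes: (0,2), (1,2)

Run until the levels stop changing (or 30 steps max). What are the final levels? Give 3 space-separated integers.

Answer: 4 4 6

Derivation:
Step 1: flows [0->2,2->1] -> levels [6 3 5]
Step 2: flows [0->2,2->1] -> levels [5 4 5]
Step 3: flows [0=2,2->1] -> levels [5 5 4]
Step 4: flows [0->2,1->2] -> levels [4 4 6]
Step 5: flows [2->0,2->1] -> levels [5 5 4]
  -> period-2 cycle: step 5 state = step 3 state; never stabilizes
  -> state at step 30: (30-3) mod 2 = 1, same as step 4 -> [4 4 6]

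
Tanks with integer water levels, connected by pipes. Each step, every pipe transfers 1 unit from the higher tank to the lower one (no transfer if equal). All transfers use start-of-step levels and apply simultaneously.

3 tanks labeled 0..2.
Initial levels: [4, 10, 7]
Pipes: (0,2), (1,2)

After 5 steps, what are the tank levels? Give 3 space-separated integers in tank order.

Step 1: flows [2->0,1->2] -> levels [5 9 7]
Step 2: flows [2->0,1->2] -> levels [6 8 7]
Step 3: flows [2->0,1->2] -> levels [7 7 7]
Step 4: flows [0=2,1=2] -> levels [7 7 7]
  -> stable; steps 5..5 unchanged -> [7 7 7]

Answer: 7 7 7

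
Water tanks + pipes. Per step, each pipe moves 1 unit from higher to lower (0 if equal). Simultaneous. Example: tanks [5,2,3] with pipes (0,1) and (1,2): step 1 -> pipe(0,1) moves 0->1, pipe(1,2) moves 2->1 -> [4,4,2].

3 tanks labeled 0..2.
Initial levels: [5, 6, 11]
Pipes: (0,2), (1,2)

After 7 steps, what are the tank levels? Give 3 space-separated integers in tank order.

Step 1: flows [2->0,2->1] -> levels [6 7 9]
Step 2: flows [2->0,2->1] -> levels [7 8 7]
Step 3: flows [0=2,1->2] -> levels [7 7 8]
Step 4: flows [2->0,2->1] -> levels [8 8 6]
Step 5: flows [0->2,1->2] -> levels [7 7 8]
  -> period-2 cycle: step 5 state = step 3 state
  -> state at step 7: (7-3) mod 2 = 0, same as step 3 -> [7 7 8]

Answer: 7 7 8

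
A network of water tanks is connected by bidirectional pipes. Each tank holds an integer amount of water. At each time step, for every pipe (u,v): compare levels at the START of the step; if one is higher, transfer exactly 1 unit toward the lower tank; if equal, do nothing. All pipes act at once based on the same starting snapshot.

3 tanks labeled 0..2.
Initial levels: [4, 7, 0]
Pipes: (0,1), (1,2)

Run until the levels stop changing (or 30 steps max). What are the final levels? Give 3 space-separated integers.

Answer: 4 3 4

Derivation:
Step 1: flows [1->0,1->2] -> levels [5 5 1]
Step 2: flows [0=1,1->2] -> levels [5 4 2]
Step 3: flows [0->1,1->2] -> levels [4 4 3]
Step 4: flows [0=1,1->2] -> levels [4 3 4]
Step 5: flows [0->1,2->1] -> levels [3 5 3]
Step 6: flows [1->0,1->2] -> levels [4 3 4]
  -> period-2 cycle: step 6 state = step 4 state; never stabilizes
  -> state at step 30: (30-4) mod 2 = 0, same as step 4 -> [4 3 4]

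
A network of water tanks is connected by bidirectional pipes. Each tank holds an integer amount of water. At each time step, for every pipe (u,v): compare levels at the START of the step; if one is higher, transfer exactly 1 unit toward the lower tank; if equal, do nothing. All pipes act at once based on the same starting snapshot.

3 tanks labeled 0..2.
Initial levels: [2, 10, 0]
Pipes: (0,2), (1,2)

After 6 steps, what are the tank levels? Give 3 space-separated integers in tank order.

Answer: 4 4 4

Derivation:
Step 1: flows [0->2,1->2] -> levels [1 9 2]
Step 2: flows [2->0,1->2] -> levels [2 8 2]
Step 3: flows [0=2,1->2] -> levels [2 7 3]
Step 4: flows [2->0,1->2] -> levels [3 6 3]
Step 5: flows [0=2,1->2] -> levels [3 5 4]
Step 6: flows [2->0,1->2] -> levels [4 4 4]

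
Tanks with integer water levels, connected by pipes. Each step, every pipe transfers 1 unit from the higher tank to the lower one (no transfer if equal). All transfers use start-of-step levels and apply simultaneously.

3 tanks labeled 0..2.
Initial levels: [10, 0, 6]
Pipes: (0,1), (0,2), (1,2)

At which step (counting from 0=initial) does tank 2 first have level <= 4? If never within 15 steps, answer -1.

Answer: -1

Derivation:
Step 1: flows [0->1,0->2,2->1] -> levels [8 2 6]
Step 2: flows [0->1,0->2,2->1] -> levels [6 4 6]
Step 3: flows [0->1,0=2,2->1] -> levels [5 6 5]
Step 4: flows [1->0,0=2,1->2] -> levels [6 4 6]
  -> period-2 cycle (repeats step 2); tank 2 never drops to <=4
Tank 2 never reaches <=4 within 15 steps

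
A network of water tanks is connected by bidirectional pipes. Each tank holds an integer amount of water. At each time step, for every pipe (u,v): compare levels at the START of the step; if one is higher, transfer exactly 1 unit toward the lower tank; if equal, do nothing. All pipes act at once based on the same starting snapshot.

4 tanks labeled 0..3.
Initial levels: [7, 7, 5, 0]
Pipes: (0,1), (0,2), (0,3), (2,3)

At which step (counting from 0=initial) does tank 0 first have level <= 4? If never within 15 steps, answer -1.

Step 1: flows [0=1,0->2,0->3,2->3] -> levels [5 7 5 2]
Step 2: flows [1->0,0=2,0->3,2->3] -> levels [5 6 4 4]
Step 3: flows [1->0,0->2,0->3,2=3] -> levels [4 5 5 5]
Tank 0 first reaches <=4 at step 3

Answer: 3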